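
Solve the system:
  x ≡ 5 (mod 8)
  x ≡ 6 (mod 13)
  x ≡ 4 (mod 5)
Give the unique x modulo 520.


Moduli 8, 13, 5 are pairwise coprime; by CRT there is a unique solution modulo M = 8 · 13 · 5 = 520.
Solve pairwise, accumulating the modulus:
  Start with x ≡ 5 (mod 8).
  Combine with x ≡ 6 (mod 13): since gcd(8, 13) = 1, we get a unique residue mod 104.
    Write x = 5 + 8·t and substitute into x ≡ 6 (mod 13): 8·t ≡ 6 − 5 = 1 (mod 13).
    The inverse of 8 mod 13 is 5 (since 8·5 = 40 = 3·13 + 1), so t ≡ 5·1 = 5 ≡ 5 (mod 13).
    Then x = 5 + 8·5 = 45, valid modulo lcm(8, 13) = 104: x ≡ 45 (mod 104).
  Combine with x ≡ 4 (mod 5): since gcd(104, 5) = 1, we get a unique residue mod 520.
    Write x = 45 + 104·t and substitute into x ≡ 4 (mod 5): 104·t ≡ 4 − 45 = -41 (mod 5).
    Reduce coefficients mod 5: 4·t ≡ 4 (mod 5).
    The inverse of 4 mod 5 is 4 (since 4·4 = 16 = 3·5 + 1), so t ≡ 4·4 = 16 ≡ 1 (mod 5).
    Then x = 45 + 104·1 = 149, valid modulo lcm(104, 5) = 520: x ≡ 149 (mod 520).
Verify: 149 mod 8 = 5 ✓, 149 mod 13 = 6 ✓, 149 mod 5 = 4 ✓.

x ≡ 149 (mod 520).


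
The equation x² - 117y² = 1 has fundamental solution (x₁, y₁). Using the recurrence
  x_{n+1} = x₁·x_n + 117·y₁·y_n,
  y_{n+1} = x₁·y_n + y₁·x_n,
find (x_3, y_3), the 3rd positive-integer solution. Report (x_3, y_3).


Step 1: Find the fundamental solution (x₁, y₁) of x² - 117y² = 1.
  Expand √117 as a continued fraction. a₀ = ⌊√117⌋ = 10; iterate m_{k+1} = d_k·a_k − m_k, d_{k+1} = (117 − m_{k+1}²)/d_k, a_{k+1} = ⌊(a₀ + m_{k+1})/d_{k+1}⌋ (starting m₀ = 0, d₀ = 1), with convergents p_k = a_k·p_{k-1} + p_{k-2}, q_k = a_k·q_{k-1} + q_{k-2} (p₋₁ = 1, q₋₁ = 0):
  k = 0: a₀ = 10; p₀/q₀ = 10/1; p₀² − 117·q₀² = 100 − 117 = -17.
  k = 1: m = 10, d = 17, a = ⌊(10 + 10)/17⌋ = 1; p/q = (1·10 + 1)/(1·1 + 0) = 11/1; p² − 117·q² = 121 − 117 = 4.
  k = 2: m = 7, d = 4, a = ⌊(10 + 7)/4⌋ = 4; p/q = (4·11 + 10)/(4·1 + 1) = 54/5; p² − 117·q² = 2916 − 2925 = -9.
  k = 3: m = 9, d = 9, a = ⌊(10 + 9)/9⌋ = 2; p/q = (2·54 + 11)/(2·5 + 1) = 119/11; p² − 117·q² = 14161 − 14157 = 4.
  k = 4: m = 9, d = 4, a = ⌊(10 + 9)/4⌋ = 4; p/q = (4·119 + 54)/(4·11 + 5) = 530/49; p² − 117·q² = 280900 − 280917 = -17.
  k = 5: m = 7, d = 17, a = ⌊(10 + 7)/17⌋ = 1; p/q = (1·530 + 119)/(1·49 + 11) = 649/60; p² − 117·q² = 421201 − 421200 = 1.
  The first convergent with p² − 117·q² = 1 gives the fundamental solution (x₁, y₁) = (649, 60).
Step 2: Apply the recurrence (x_{n+1}, y_{n+1}) = (x₁x_n + 117y₁y_n, x₁y_n + y₁x_n) repeatedly.
  From (x_1, y_1) = (649, 60): x_2 = 649·649 + 117·60·60 = 842401; y_2 = 649·60 + 60·649 = 77880.
  From (x_2, y_2) = (842401, 77880): x_3 = 649·842401 + 117·60·77880 = 1093435849; y_3 = 649·77880 + 60·842401 = 101088180.
Step 3: Verify x_3² - 117·y_3² = 1195601955878350801 - 1195601955878350800 = 1 (should be 1). ✓

(x_1, y_1) = (649, 60); (x_3, y_3) = (1093435849, 101088180).


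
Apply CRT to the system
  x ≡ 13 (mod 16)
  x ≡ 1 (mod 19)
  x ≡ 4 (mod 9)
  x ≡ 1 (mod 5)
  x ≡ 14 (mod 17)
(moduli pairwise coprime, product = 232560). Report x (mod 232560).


Product of moduli M = 16 · 19 · 9 · 5 · 17 = 232560.
Merge one congruence at a time:
  Start: x ≡ 13 (mod 16).
  Combine with x ≡ 1 (mod 19); new modulus lcm = 304.
    Write x = 13 + 16·t and substitute into x ≡ 1 (mod 19): 16·t ≡ 1 − 13 = -12 (mod 19).
    Reduce coefficients mod 19: 16·t ≡ 7 (mod 19).
    The inverse of 16 mod 19 is 6 (since 16·6 = 96 = 5·19 + 1), so t ≡ 6·7 = 42 ≡ 4 (mod 19).
    Then x = 13 + 16·4 = 77, valid modulo lcm(16, 19) = 304: x ≡ 77 (mod 304).
  Combine with x ≡ 4 (mod 9); new modulus lcm = 2736.
    Write x = 77 + 304·t and substitute into x ≡ 4 (mod 9): 304·t ≡ 4 − 77 = -73 (mod 9).
    Reduce coefficients mod 9: 7·t ≡ 8 (mod 9).
    The inverse of 7 mod 9 is 4 (since 7·4 = 28 = 3·9 + 1), so t ≡ 4·8 = 32 ≡ 5 (mod 9).
    Then x = 77 + 304·5 = 1597, valid modulo lcm(304, 9) = 2736: x ≡ 1597 (mod 2736).
  Combine with x ≡ 1 (mod 5); new modulus lcm = 13680.
    Write x = 1597 + 2736·t and substitute into x ≡ 1 (mod 5): 2736·t ≡ 1 − 1597 = -1596 (mod 5).
    Reduce coefficients mod 5: 1·t ≡ 4 (mod 5).
    So t ≡ 4 (mod 5).
    Then x = 1597 + 2736·4 = 12541, valid modulo lcm(2736, 5) = 13680: x ≡ 12541 (mod 13680).
  Combine with x ≡ 14 (mod 17); new modulus lcm = 232560.
    Write x = 12541 + 13680·t and substitute into x ≡ 14 (mod 17): 13680·t ≡ 14 − 12541 = -12527 (mod 17).
    Reduce coefficients mod 17: 12·t ≡ 2 (mod 17).
    The inverse of 12 mod 17 is 10 (since 12·10 = 120 = 7·17 + 1), so t ≡ 10·2 = 20 ≡ 3 (mod 17).
    Then x = 12541 + 13680·3 = 53581, valid modulo lcm(13680, 17) = 232560: x ≡ 53581 (mod 232560).
Verify against each original: 53581 mod 16 = 13, 53581 mod 19 = 1, 53581 mod 9 = 4, 53581 mod 5 = 1, 53581 mod 17 = 14.

x ≡ 53581 (mod 232560).


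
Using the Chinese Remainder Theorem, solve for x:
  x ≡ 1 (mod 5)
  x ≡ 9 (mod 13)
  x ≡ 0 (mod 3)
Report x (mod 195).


Moduli 5, 13, 3 are pairwise coprime; by CRT there is a unique solution modulo M = 5 · 13 · 3 = 195.
Solve pairwise, accumulating the modulus:
  Start with x ≡ 1 (mod 5).
  Combine with x ≡ 9 (mod 13): since gcd(5, 13) = 1, we get a unique residue mod 65.
    Write x = 1 + 5·t and substitute into x ≡ 9 (mod 13): 5·t ≡ 9 − 1 = 8 (mod 13).
    The inverse of 5 mod 13 is 8 (since 5·8 = 40 = 3·13 + 1), so t ≡ 8·8 = 64 ≡ 12 (mod 13).
    Then x = 1 + 5·12 = 61, valid modulo lcm(5, 13) = 65: x ≡ 61 (mod 65).
  Combine with x ≡ 0 (mod 3): since gcd(65, 3) = 1, we get a unique residue mod 195.
    Write x = 61 + 65·t and substitute into x ≡ 0 (mod 3): 65·t ≡ 0 − 61 = -61 (mod 3).
    Reduce coefficients mod 3: 2·t ≡ 2 (mod 3).
    The inverse of 2 mod 3 is 2 (since 2·2 = 4 = 1·3 + 1), so t ≡ 2·2 = 4 ≡ 1 (mod 3).
    Then x = 61 + 65·1 = 126, valid modulo lcm(65, 3) = 195: x ≡ 126 (mod 195).
Verify: 126 mod 5 = 1 ✓, 126 mod 13 = 9 ✓, 126 mod 3 = 0 ✓.

x ≡ 126 (mod 195).


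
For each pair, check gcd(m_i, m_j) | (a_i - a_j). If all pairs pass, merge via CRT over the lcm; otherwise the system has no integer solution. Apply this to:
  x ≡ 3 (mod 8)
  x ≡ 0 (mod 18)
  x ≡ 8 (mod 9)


Moduli 8, 18, 9 are not pairwise coprime, so CRT works modulo lcm(m_i) when all pairwise compatibility conditions hold.
Pairwise compatibility: gcd(m_i, m_j) must divide a_i - a_j for every pair.
Merge one congruence at a time:
  Start: x ≡ 3 (mod 8).
  Combine with x ≡ 0 (mod 18): gcd(8, 18) = 2, and 0 - 3 = -3 is NOT divisible by 2.
    ⇒ system is inconsistent (no integer solution).

No solution (the system is inconsistent).


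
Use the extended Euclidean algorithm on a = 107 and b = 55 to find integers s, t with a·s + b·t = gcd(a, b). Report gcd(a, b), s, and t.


Euclidean algorithm on (107, 55) — divide until remainder is 0:
  107 = 1 · 55 + 52
  55 = 1 · 52 + 3
  52 = 17 · 3 + 1
  3 = 3 · 1 + 0
gcd(107, 55) = 1.
Track Bezout coefficients alongside the remainders: start with r₀ = 107 = a·1 + b·0 (s = 1, t = 0) and r₁ = 55 = a·0 + b·1 (s = 0, t = 1); each new remainder r_{k+1} = r_{k-1} − q_k·r_k inherits s_{k+1} = s_{k-1} − q_k·s_k, t_{k+1} = t_{k-1} − q_k·t_k, so r_k = a·s_k + b·t_k at every step:
  q = 1: r = 52, s = 1 − 1·0 = 1, t = 0 − 1·1 = -1  (check: 107·1 + 55·(-1) = 52)
  q = 1: r = 3, s = 0 − 1·1 = -1, t = 1 − 1·(-1) = 2  (check: 107·(-1) + 55·2 = 3)
  q = 17: r = 1, s = 1 − 17·(-1) = 18, t = -1 − 17·2 = -35  (check: 107·18 + 55·(-35) = 1)
The row with r = 1 (the gcd) gives the Bezout coefficients s = 18, t = -35.
Result: 107 · (18) + 55 · (-35) = 1.

gcd(107, 55) = 1; s = 18, t = -35 (check: 107·18 + 55·(-35) = 1).


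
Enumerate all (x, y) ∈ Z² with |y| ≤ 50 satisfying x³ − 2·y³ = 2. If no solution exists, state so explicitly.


The equation is x³ - 2y³ = 2. For fixed y, x³ = 2·y³ + 2, so a solution requires the RHS to be a perfect cube.
Strategy: iterate y from -50 to 50, compute RHS = 2·y³ + 2, and check whether it is a (positive or negative) perfect cube.
Check small values of y:
  y = 0: RHS = 2 is not a perfect cube.
  y = 1: RHS = 4 is not a perfect cube.
  y = -1: RHS = 0 = (0)³ ⇒ x = 0 works.
  y = 2: RHS = 18 is not a perfect cube.
  y = -2: RHS = -14 is not a perfect cube.
  y = 3: RHS = 56 is not a perfect cube.
  y = -3: RHS = -52 is not a perfect cube.
Continuing the search up to |y| = 50 finds no further solutions beyond those listed.
Collected solutions: (0, -1).

Solutions (with |y| ≤ 50): (0, -1).


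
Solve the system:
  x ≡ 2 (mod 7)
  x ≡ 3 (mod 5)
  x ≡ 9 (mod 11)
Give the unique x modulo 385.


Moduli 7, 5, 11 are pairwise coprime; by CRT there is a unique solution modulo M = 7 · 5 · 11 = 385.
Solve pairwise, accumulating the modulus:
  Start with x ≡ 2 (mod 7).
  Combine with x ≡ 3 (mod 5): since gcd(7, 5) = 1, we get a unique residue mod 35.
    Write x = 2 + 7·t and substitute into x ≡ 3 (mod 5): 7·t ≡ 3 − 2 = 1 (mod 5).
    Reduce coefficients mod 5: 2·t ≡ 1 (mod 5).
    The inverse of 2 mod 5 is 3 (since 2·3 = 6 = 1·5 + 1), so t ≡ 3·1 = 3 ≡ 3 (mod 5).
    Then x = 2 + 7·3 = 23, valid modulo lcm(7, 5) = 35: x ≡ 23 (mod 35).
  Combine with x ≡ 9 (mod 11): since gcd(35, 11) = 1, we get a unique residue mod 385.
    Write x = 23 + 35·t and substitute into x ≡ 9 (mod 11): 35·t ≡ 9 − 23 = -14 (mod 11).
    Reduce coefficients mod 11: 2·t ≡ 8 (mod 11).
    The inverse of 2 mod 11 is 6 (since 2·6 = 12 = 1·11 + 1), so t ≡ 6·8 = 48 ≡ 4 (mod 11).
    Then x = 23 + 35·4 = 163, valid modulo lcm(35, 11) = 385: x ≡ 163 (mod 385).
Verify: 163 mod 7 = 2 ✓, 163 mod 5 = 3 ✓, 163 mod 11 = 9 ✓.

x ≡ 163 (mod 385).


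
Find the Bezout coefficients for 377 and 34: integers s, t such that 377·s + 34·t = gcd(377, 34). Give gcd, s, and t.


Euclidean algorithm on (377, 34) — divide until remainder is 0:
  377 = 11 · 34 + 3
  34 = 11 · 3 + 1
  3 = 3 · 1 + 0
gcd(377, 34) = 1.
Track Bezout coefficients alongside the remainders: start with r₀ = 377 = a·1 + b·0 (s = 1, t = 0) and r₁ = 34 = a·0 + b·1 (s = 0, t = 1); each new remainder r_{k+1} = r_{k-1} − q_k·r_k inherits s_{k+1} = s_{k-1} − q_k·s_k, t_{k+1} = t_{k-1} − q_k·t_k, so r_k = a·s_k + b·t_k at every step:
  q = 11: r = 3, s = 1 − 11·0 = 1, t = 0 − 11·1 = -11  (check: 377·1 + 34·(-11) = 3)
  q = 11: r = 1, s = 0 − 11·1 = -11, t = 1 − 11·(-11) = 122  (check: 377·(-11) + 34·122 = 1)
The row with r = 1 (the gcd) gives the Bezout coefficients s = -11, t = 122.
Result: 377 · (-11) + 34 · (122) = 1.

gcd(377, 34) = 1; s = -11, t = 122 (check: 377·(-11) + 34·122 = 1).


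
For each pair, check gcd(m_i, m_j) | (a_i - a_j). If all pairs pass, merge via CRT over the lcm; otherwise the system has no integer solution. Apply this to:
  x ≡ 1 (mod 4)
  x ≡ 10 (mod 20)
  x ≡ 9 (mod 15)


Moduli 4, 20, 15 are not pairwise coprime, so CRT works modulo lcm(m_i) when all pairwise compatibility conditions hold.
Pairwise compatibility: gcd(m_i, m_j) must divide a_i - a_j for every pair.
Merge one congruence at a time:
  Start: x ≡ 1 (mod 4).
  Combine with x ≡ 10 (mod 20): gcd(4, 20) = 4, and 10 - 1 = 9 is NOT divisible by 4.
    ⇒ system is inconsistent (no integer solution).

No solution (the system is inconsistent).


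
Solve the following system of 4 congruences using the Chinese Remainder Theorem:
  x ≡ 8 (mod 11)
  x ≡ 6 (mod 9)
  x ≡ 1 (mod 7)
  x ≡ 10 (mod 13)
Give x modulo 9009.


Product of moduli M = 11 · 9 · 7 · 13 = 9009.
Merge one congruence at a time:
  Start: x ≡ 8 (mod 11).
  Combine with x ≡ 6 (mod 9); new modulus lcm = 99.
    Write x = 8 + 11·t and substitute into x ≡ 6 (mod 9): 11·t ≡ 6 − 8 = -2 (mod 9).
    Reduce coefficients mod 9: 2·t ≡ 7 (mod 9).
    The inverse of 2 mod 9 is 5 (since 2·5 = 10 = 1·9 + 1), so t ≡ 5·7 = 35 ≡ 8 (mod 9).
    Then x = 8 + 11·8 = 96, valid modulo lcm(11, 9) = 99: x ≡ 96 (mod 99).
  Combine with x ≡ 1 (mod 7); new modulus lcm = 693.
    Write x = 96 + 99·t and substitute into x ≡ 1 (mod 7): 99·t ≡ 1 − 96 = -95 (mod 7).
    Reduce coefficients mod 7: 1·t ≡ 3 (mod 7).
    So t ≡ 3 (mod 7).
    Then x = 96 + 99·3 = 393, valid modulo lcm(99, 7) = 693: x ≡ 393 (mod 693).
  Combine with x ≡ 10 (mod 13); new modulus lcm = 9009.
    Write x = 393 + 693·t and substitute into x ≡ 10 (mod 13): 693·t ≡ 10 − 393 = -383 (mod 13).
    Reduce coefficients mod 13: 4·t ≡ 7 (mod 13).
    The inverse of 4 mod 13 is 10 (since 4·10 = 40 = 3·13 + 1), so t ≡ 10·7 = 70 ≡ 5 (mod 13).
    Then x = 393 + 693·5 = 3858, valid modulo lcm(693, 13) = 9009: x ≡ 3858 (mod 9009).
Verify against each original: 3858 mod 11 = 8, 3858 mod 9 = 6, 3858 mod 7 = 1, 3858 mod 13 = 10.

x ≡ 3858 (mod 9009).


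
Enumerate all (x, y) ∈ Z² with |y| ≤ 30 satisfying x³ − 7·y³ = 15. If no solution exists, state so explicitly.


The equation is x³ - 7y³ = 15. For fixed y, x³ = 7·y³ + 15, so a solution requires the RHS to be a perfect cube.
Strategy: iterate y from -30 to 30, compute RHS = 7·y³ + 15, and check whether it is a (positive or negative) perfect cube.
Check small values of y:
  y = 0: RHS = 15 is not a perfect cube.
  y = 1: RHS = 22 is not a perfect cube.
  y = -1: RHS = 8 = (2)³ ⇒ x = 2 works.
  y = 2: RHS = 71 is not a perfect cube.
  y = -2: RHS = -41 is not a perfect cube.
  y = 3: RHS = 204 is not a perfect cube.
  y = -3: RHS = -174 is not a perfect cube.
Continuing, at y = 23: RHS = 85184 = (44)³ ⇒ x = 44 works.
Searching the remaining y in |y| ≤ 30 finds no further solutions.
Collected solutions: (2, -1), (44, 23).

Solutions (with |y| ≤ 30): (2, -1), (44, 23).


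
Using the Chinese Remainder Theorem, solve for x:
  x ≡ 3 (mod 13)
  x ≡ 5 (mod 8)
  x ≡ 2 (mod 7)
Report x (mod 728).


Moduli 13, 8, 7 are pairwise coprime; by CRT there is a unique solution modulo M = 13 · 8 · 7 = 728.
Solve pairwise, accumulating the modulus:
  Start with x ≡ 3 (mod 13).
  Combine with x ≡ 5 (mod 8): since gcd(13, 8) = 1, we get a unique residue mod 104.
    Write x = 3 + 13·t and substitute into x ≡ 5 (mod 8): 13·t ≡ 5 − 3 = 2 (mod 8).
    Reduce coefficients mod 8: 5·t ≡ 2 (mod 8).
    The inverse of 5 mod 8 is 5 (since 5·5 = 25 = 3·8 + 1), so t ≡ 5·2 = 10 ≡ 2 (mod 8).
    Then x = 3 + 13·2 = 29, valid modulo lcm(13, 8) = 104: x ≡ 29 (mod 104).
  Combine with x ≡ 2 (mod 7): since gcd(104, 7) = 1, we get a unique residue mod 728.
    Write x = 29 + 104·t and substitute into x ≡ 2 (mod 7): 104·t ≡ 2 − 29 = -27 (mod 7).
    Reduce coefficients mod 7: 6·t ≡ 1 (mod 7).
    The inverse of 6 mod 7 is 6 (since 6·6 = 36 = 5·7 + 1), so t ≡ 6·1 = 6 ≡ 6 (mod 7).
    Then x = 29 + 104·6 = 653, valid modulo lcm(104, 7) = 728: x ≡ 653 (mod 728).
Verify: 653 mod 13 = 3 ✓, 653 mod 8 = 5 ✓, 653 mod 7 = 2 ✓.

x ≡ 653 (mod 728).


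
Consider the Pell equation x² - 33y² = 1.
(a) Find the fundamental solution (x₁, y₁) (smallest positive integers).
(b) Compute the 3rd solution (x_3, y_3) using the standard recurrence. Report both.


Step 1: Find the fundamental solution (x₁, y₁) of x² - 33y² = 1.
  Expand √33 as a continued fraction. a₀ = ⌊√33⌋ = 5; iterate m_{k+1} = d_k·a_k − m_k, d_{k+1} = (33 − m_{k+1}²)/d_k, a_{k+1} = ⌊(a₀ + m_{k+1})/d_{k+1}⌋ (starting m₀ = 0, d₀ = 1), with convergents p_k = a_k·p_{k-1} + p_{k-2}, q_k = a_k·q_{k-1} + q_{k-2} (p₋₁ = 1, q₋₁ = 0):
  k = 0: a₀ = 5; p₀/q₀ = 5/1; p₀² − 33·q₀² = 25 − 33 = -8.
  k = 1: m = 5, d = 8, a = ⌊(5 + 5)/8⌋ = 1; p/q = (1·5 + 1)/(1·1 + 0) = 6/1; p² − 33·q² = 36 − 33 = 3.
  k = 2: m = 3, d = 3, a = ⌊(5 + 3)/3⌋ = 2; p/q = (2·6 + 5)/(2·1 + 1) = 17/3; p² − 33·q² = 289 − 297 = -8.
  k = 3: m = 3, d = 8, a = ⌊(5 + 3)/8⌋ = 1; p/q = (1·17 + 6)/(1·3 + 1) = 23/4; p² − 33·q² = 529 − 528 = 1.
  The first convergent with p² − 33·q² = 1 gives the fundamental solution (x₁, y₁) = (23, 4).
Step 2: Apply the recurrence (x_{n+1}, y_{n+1}) = (x₁x_n + 33y₁y_n, x₁y_n + y₁x_n) repeatedly.
  From (x_1, y_1) = (23, 4): x_2 = 23·23 + 33·4·4 = 1057; y_2 = 23·4 + 4·23 = 184.
  From (x_2, y_2) = (1057, 184): x_3 = 23·1057 + 33·4·184 = 48599; y_3 = 23·184 + 4·1057 = 8460.
Step 3: Verify x_3² - 33·y_3² = 2361862801 - 2361862800 = 1 (should be 1). ✓

(x_1, y_1) = (23, 4); (x_3, y_3) = (48599, 8460).


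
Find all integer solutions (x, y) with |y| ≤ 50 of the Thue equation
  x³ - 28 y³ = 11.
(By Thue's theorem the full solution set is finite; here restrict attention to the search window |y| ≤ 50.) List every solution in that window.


The equation is x³ - 28y³ = 11. For fixed y, x³ = 28·y³ + 11, so a solution requires the RHS to be a perfect cube.
Strategy: iterate y from -50 to 50, compute RHS = 28·y³ + 11, and check whether it is a (positive or negative) perfect cube.
Check small values of y:
  y = 0: RHS = 11 is not a perfect cube.
  y = 1: RHS = 39 is not a perfect cube.
  y = -1: RHS = -17 is not a perfect cube.
  y = 2: RHS = 235 is not a perfect cube.
  y = -2: RHS = -213 is not a perfect cube.
  y = 3: RHS = 767 is not a perfect cube.
  y = -3: RHS = -745 is not a perfect cube.
Continuing the search up to |y| = 50 finds no solutions either.
No (x, y) in the scanned range satisfies the equation.

No integer solutions with |y| ≤ 50.


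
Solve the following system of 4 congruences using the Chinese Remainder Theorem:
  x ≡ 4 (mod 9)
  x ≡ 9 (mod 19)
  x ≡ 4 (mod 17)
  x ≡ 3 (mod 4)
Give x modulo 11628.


Product of moduli M = 9 · 19 · 17 · 4 = 11628.
Merge one congruence at a time:
  Start: x ≡ 4 (mod 9).
  Combine with x ≡ 9 (mod 19); new modulus lcm = 171.
    Write x = 4 + 9·t and substitute into x ≡ 9 (mod 19): 9·t ≡ 9 − 4 = 5 (mod 19).
    The inverse of 9 mod 19 is 17 (since 9·17 = 153 = 8·19 + 1), so t ≡ 17·5 = 85 ≡ 9 (mod 19).
    Then x = 4 + 9·9 = 85, valid modulo lcm(9, 19) = 171: x ≡ 85 (mod 171).
  Combine with x ≡ 4 (mod 17); new modulus lcm = 2907.
    Write x = 85 + 171·t and substitute into x ≡ 4 (mod 17): 171·t ≡ 4 − 85 = -81 (mod 17).
    Reduce coefficients mod 17: 1·t ≡ 4 (mod 17).
    So t ≡ 4 (mod 17).
    Then x = 85 + 171·4 = 769, valid modulo lcm(171, 17) = 2907: x ≡ 769 (mod 2907).
  Combine with x ≡ 3 (mod 4); new modulus lcm = 11628.
    Write x = 769 + 2907·t and substitute into x ≡ 3 (mod 4): 2907·t ≡ 3 − 769 = -766 (mod 4).
    Reduce coefficients mod 4: 3·t ≡ 2 (mod 4).
    The inverse of 3 mod 4 is 3 (since 3·3 = 9 = 2·4 + 1), so t ≡ 3·2 = 6 ≡ 2 (mod 4).
    Then x = 769 + 2907·2 = 6583, valid modulo lcm(2907, 4) = 11628: x ≡ 6583 (mod 11628).
Verify against each original: 6583 mod 9 = 4, 6583 mod 19 = 9, 6583 mod 17 = 4, 6583 mod 4 = 3.

x ≡ 6583 (mod 11628).


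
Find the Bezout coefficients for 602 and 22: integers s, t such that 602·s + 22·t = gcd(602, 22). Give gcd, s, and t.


Euclidean algorithm on (602, 22) — divide until remainder is 0:
  602 = 27 · 22 + 8
  22 = 2 · 8 + 6
  8 = 1 · 6 + 2
  6 = 3 · 2 + 0
gcd(602, 22) = 2.
Track Bezout coefficients alongside the remainders: start with r₀ = 602 = a·1 + b·0 (s = 1, t = 0) and r₁ = 22 = a·0 + b·1 (s = 0, t = 1); each new remainder r_{k+1} = r_{k-1} − q_k·r_k inherits s_{k+1} = s_{k-1} − q_k·s_k, t_{k+1} = t_{k-1} − q_k·t_k, so r_k = a·s_k + b·t_k at every step:
  q = 27: r = 8, s = 1 − 27·0 = 1, t = 0 − 27·1 = -27  (check: 602·1 + 22·(-27) = 8)
  q = 2: r = 6, s = 0 − 2·1 = -2, t = 1 − 2·(-27) = 55  (check: 602·(-2) + 22·55 = 6)
  q = 1: r = 2, s = 1 − 1·(-2) = 3, t = -27 − 1·55 = -82  (check: 602·3 + 22·(-82) = 2)
The row with r = 2 (the gcd) gives the Bezout coefficients s = 3, t = -82.
Result: 602 · (3) + 22 · (-82) = 2.

gcd(602, 22) = 2; s = 3, t = -82 (check: 602·3 + 22·(-82) = 2).


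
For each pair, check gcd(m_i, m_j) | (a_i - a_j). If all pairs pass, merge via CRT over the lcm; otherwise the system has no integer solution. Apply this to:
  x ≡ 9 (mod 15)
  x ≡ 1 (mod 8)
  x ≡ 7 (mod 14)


Moduli 15, 8, 14 are not pairwise coprime, so CRT works modulo lcm(m_i) when all pairwise compatibility conditions hold.
Pairwise compatibility: gcd(m_i, m_j) must divide a_i - a_j for every pair.
Merge one congruence at a time:
  Start: x ≡ 9 (mod 15).
  Combine with x ≡ 1 (mod 8): gcd(15, 8) = 1; 1 - 9 = -8, which IS divisible by 1, so compatible.
    Write x = 9 + 15·t and substitute into x ≡ 1 (mod 8): 15·t ≡ 1 − 9 = -8 (mod 8).
    Reduce coefficients mod 8: 7·t ≡ 0 (mod 8).
    The inverse of 7 mod 8 is 7 (since 7·7 = 49 = 6·8 + 1), so t ≡ 7·0 = 0 ≡ 0 (mod 8).
    Then x = 9 + 15·0 = 9, valid modulo lcm(15, 8) = 120: x ≡ 9 (mod 120).
  Combine with x ≡ 7 (mod 14): gcd(120, 14) = 2; 7 - 9 = -2, which IS divisible by 2, so compatible.
    Write x = 9 + 120·t and substitute into x ≡ 7 (mod 14): 120·t ≡ 7 − 9 = -2 (mod 14).
    Divide the congruence (and modulus) by g = 2: 60·t ≡ -1 (mod 7).
    Reduce coefficients mod 7: 4·t ≡ 6 (mod 7).
    The inverse of 4 mod 7 is 2 (since 4·2 = 8 = 1·7 + 1), so t ≡ 2·6 = 12 ≡ 5 (mod 7).
    Then x = 9 + 120·5 = 609, valid modulo lcm(120, 14) = 840: x ≡ 609 (mod 840).
Verify: 609 mod 15 = 9, 609 mod 8 = 1, 609 mod 14 = 7.

x ≡ 609 (mod 840).


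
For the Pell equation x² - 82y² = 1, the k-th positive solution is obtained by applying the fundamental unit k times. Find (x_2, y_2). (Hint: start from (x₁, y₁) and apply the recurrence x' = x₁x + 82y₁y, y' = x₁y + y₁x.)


Step 1: Find the fundamental solution (x₁, y₁) of x² - 82y² = 1.
  Expand √82 as a continued fraction. a₀ = ⌊√82⌋ = 9; iterate m_{k+1} = d_k·a_k − m_k, d_{k+1} = (82 − m_{k+1}²)/d_k, a_{k+1} = ⌊(a₀ + m_{k+1})/d_{k+1}⌋ (starting m₀ = 0, d₀ = 1), with convergents p_k = a_k·p_{k-1} + p_{k-2}, q_k = a_k·q_{k-1} + q_{k-2} (p₋₁ = 1, q₋₁ = 0):
  k = 0: a₀ = 9; p₀/q₀ = 9/1; p₀² − 82·q₀² = 81 − 82 = -1.
  k = 1: m = 9, d = 1, a = ⌊(9 + 9)/1⌋ = 18; p/q = (18·9 + 1)/(18·1 + 0) = 163/18; p² − 82·q² = 26569 − 26568 = 1.
  The first convergent with p² − 82·q² = 1 gives the fundamental solution (x₁, y₁) = (163, 18).
Step 2: Apply the recurrence (x_{n+1}, y_{n+1}) = (x₁x_n + 82y₁y_n, x₁y_n + y₁x_n) repeatedly.
  From (x_1, y_1) = (163, 18): x_2 = 163·163 + 82·18·18 = 53137; y_2 = 163·18 + 18·163 = 5868.
Step 3: Verify x_2² - 82·y_2² = 2823540769 - 2823540768 = 1 (should be 1). ✓

(x_1, y_1) = (163, 18); (x_2, y_2) = (53137, 5868).


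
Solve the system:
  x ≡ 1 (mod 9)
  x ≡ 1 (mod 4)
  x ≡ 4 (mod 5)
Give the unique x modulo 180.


Moduli 9, 4, 5 are pairwise coprime; by CRT there is a unique solution modulo M = 9 · 4 · 5 = 180.
Solve pairwise, accumulating the modulus:
  Start with x ≡ 1 (mod 9).
  Combine with x ≡ 1 (mod 4): since gcd(9, 4) = 1, we get a unique residue mod 36.
    Write x = 1 + 9·t and substitute into x ≡ 1 (mod 4): 9·t ≡ 1 − 1 = 0 (mod 4).
    Reduce coefficients mod 4: 1·t ≡ 0 (mod 4).
    So t ≡ 0 (mod 4).
    Then x = 1 + 9·0 = 1, valid modulo lcm(9, 4) = 36: x ≡ 1 (mod 36).
  Combine with x ≡ 4 (mod 5): since gcd(36, 5) = 1, we get a unique residue mod 180.
    Write x = 1 + 36·t and substitute into x ≡ 4 (mod 5): 36·t ≡ 4 − 1 = 3 (mod 5).
    Reduce coefficients mod 5: 1·t ≡ 3 (mod 5).
    So t ≡ 3 (mod 5).
    Then x = 1 + 36·3 = 109, valid modulo lcm(36, 5) = 180: x ≡ 109 (mod 180).
Verify: 109 mod 9 = 1 ✓, 109 mod 4 = 1 ✓, 109 mod 5 = 4 ✓.

x ≡ 109 (mod 180).


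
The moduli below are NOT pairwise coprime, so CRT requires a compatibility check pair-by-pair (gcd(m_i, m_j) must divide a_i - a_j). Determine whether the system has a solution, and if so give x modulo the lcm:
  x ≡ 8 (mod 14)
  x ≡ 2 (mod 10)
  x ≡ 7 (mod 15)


Moduli 14, 10, 15 are not pairwise coprime, so CRT works modulo lcm(m_i) when all pairwise compatibility conditions hold.
Pairwise compatibility: gcd(m_i, m_j) must divide a_i - a_j for every pair.
Merge one congruence at a time:
  Start: x ≡ 8 (mod 14).
  Combine with x ≡ 2 (mod 10): gcd(14, 10) = 2; 2 - 8 = -6, which IS divisible by 2, so compatible.
    Write x = 8 + 14·t and substitute into x ≡ 2 (mod 10): 14·t ≡ 2 − 8 = -6 (mod 10).
    Divide the congruence (and modulus) by g = 2: 7·t ≡ -3 (mod 5).
    Reduce coefficients mod 5: 2·t ≡ 2 (mod 5).
    The inverse of 2 mod 5 is 3 (since 2·3 = 6 = 1·5 + 1), so t ≡ 3·2 = 6 ≡ 1 (mod 5).
    Then x = 8 + 14·1 = 22, valid modulo lcm(14, 10) = 70: x ≡ 22 (mod 70).
  Combine with x ≡ 7 (mod 15): gcd(70, 15) = 5; 7 - 22 = -15, which IS divisible by 5, so compatible.
    Write x = 22 + 70·t and substitute into x ≡ 7 (mod 15): 70·t ≡ 7 − 22 = -15 (mod 15).
    Divide the congruence (and modulus) by g = 5: 14·t ≡ -3 (mod 3).
    Reduce coefficients mod 3: 2·t ≡ 0 (mod 3).
    The inverse of 2 mod 3 is 2 (since 2·2 = 4 = 1·3 + 1), so t ≡ 2·0 = 0 ≡ 0 (mod 3).
    Then x = 22 + 70·0 = 22, valid modulo lcm(70, 15) = 210: x ≡ 22 (mod 210).
Verify: 22 mod 14 = 8, 22 mod 10 = 2, 22 mod 15 = 7.

x ≡ 22 (mod 210).


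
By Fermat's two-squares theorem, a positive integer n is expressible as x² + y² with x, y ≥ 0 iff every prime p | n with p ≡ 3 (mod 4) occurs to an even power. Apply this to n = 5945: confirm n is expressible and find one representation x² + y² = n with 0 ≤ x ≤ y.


Step 1: Factor n = 5945 = 5 · 29 · 41.
Step 2: Check the mod-4 condition on each prime factor: 5 ≡ 1 (mod 4), exponent 1; 29 ≡ 1 (mod 4), exponent 1; 41 ≡ 1 (mod 4), exponent 1.
All primes ≡ 3 (mod 4) appear to even exponent (or don't appear), so by the two-squares theorem n IS expressible as a sum of two squares.
Step 3: Build a representation. Here n = 5 · 29 · 41 is a product of primes ≡ 1 (mod 4). Each prime p ≡ 1 (mod 4) is itself a sum of two squares; find a² by testing p − a² for a perfect square:
  5: 5 − 1² = 4 = 2² ⇒ 5 = 1² + 2².
  29: 29 − 1² = 28, 29 − 2² = 25 = 5² ⇒ 29 = 2² + 5².
  41: 41 − 1² = 40, 41 − 2² = 37, 41 − 3² = 32, 41 − 4² = 25 = 5² ⇒ 41 = 4² + 5².
  Combine using the Brahmagupta–Fibonacci identity (a² + b²)(c² + d²) = (ac − bd)² + (ad + bc)² = (ac + bd)² + (ad − bc)²:
  5 · 29 = 145: from (1² + 2²)(2² + 5²), take (1·2 − 2·5, 1·5 + 2·2) = (2 − 10, 5 + 4) = (-8, 9); dropping signs (only squares matter) gives (8, 9); check 8² + 9² = 64 + 81 = 145 ✓.
  145 · 41 = 5945: from (8² + 9²)(4² + 5²), take (8·4 − 9·5, 8·5 + 9·4) = (32 − 45, 40 + 36) = (-13, 76); dropping signs (only squares matter) gives (13, 76); check 13² + 76² = 169 + 5776 = 5945 ✓.
Step 4: Order so x ≤ y and verify: 13² + 76² = 169 + 5776 = 5945 = n. ✓

n = 5945 = 13² + 76² (one valid representation with x ≤ y).


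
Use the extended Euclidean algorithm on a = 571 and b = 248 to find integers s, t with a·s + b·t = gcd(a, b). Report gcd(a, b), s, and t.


Euclidean algorithm on (571, 248) — divide until remainder is 0:
  571 = 2 · 248 + 75
  248 = 3 · 75 + 23
  75 = 3 · 23 + 6
  23 = 3 · 6 + 5
  6 = 1 · 5 + 1
  5 = 5 · 1 + 0
gcd(571, 248) = 1.
Track Bezout coefficients alongside the remainders: start with r₀ = 571 = a·1 + b·0 (s = 1, t = 0) and r₁ = 248 = a·0 + b·1 (s = 0, t = 1); each new remainder r_{k+1} = r_{k-1} − q_k·r_k inherits s_{k+1} = s_{k-1} − q_k·s_k, t_{k+1} = t_{k-1} − q_k·t_k, so r_k = a·s_k + b·t_k at every step:
  q = 2: r = 75, s = 1 − 2·0 = 1, t = 0 − 2·1 = -2  (check: 571·1 + 248·(-2) = 75)
  q = 3: r = 23, s = 0 − 3·1 = -3, t = 1 − 3·(-2) = 7  (check: 571·(-3) + 248·7 = 23)
  q = 3: r = 6, s = 1 − 3·(-3) = 10, t = -2 − 3·7 = -23  (check: 571·10 + 248·(-23) = 6)
  q = 3: r = 5, s = -3 − 3·10 = -33, t = 7 − 3·(-23) = 76  (check: 571·(-33) + 248·76 = 5)
  q = 1: r = 1, s = 10 − 1·(-33) = 43, t = -23 − 1·76 = -99  (check: 571·43 + 248·(-99) = 1)
The row with r = 1 (the gcd) gives the Bezout coefficients s = 43, t = -99.
Result: 571 · (43) + 248 · (-99) = 1.

gcd(571, 248) = 1; s = 43, t = -99 (check: 571·43 + 248·(-99) = 1).


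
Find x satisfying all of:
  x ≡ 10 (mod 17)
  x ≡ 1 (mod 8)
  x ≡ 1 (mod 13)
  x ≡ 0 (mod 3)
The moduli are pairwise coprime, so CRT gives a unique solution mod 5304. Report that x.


Product of moduli M = 17 · 8 · 13 · 3 = 5304.
Merge one congruence at a time:
  Start: x ≡ 10 (mod 17).
  Combine with x ≡ 1 (mod 8); new modulus lcm = 136.
    Write x = 10 + 17·t and substitute into x ≡ 1 (mod 8): 17·t ≡ 1 − 10 = -9 (mod 8).
    Reduce coefficients mod 8: 1·t ≡ 7 (mod 8).
    So t ≡ 7 (mod 8).
    Then x = 10 + 17·7 = 129, valid modulo lcm(17, 8) = 136: x ≡ 129 (mod 136).
  Combine with x ≡ 1 (mod 13); new modulus lcm = 1768.
    Write x = 129 + 136·t and substitute into x ≡ 1 (mod 13): 136·t ≡ 1 − 129 = -128 (mod 13).
    Reduce coefficients mod 13: 6·t ≡ 2 (mod 13).
    The inverse of 6 mod 13 is 11 (since 6·11 = 66 = 5·13 + 1), so t ≡ 11·2 = 22 ≡ 9 (mod 13).
    Then x = 129 + 136·9 = 1353, valid modulo lcm(136, 13) = 1768: x ≡ 1353 (mod 1768).
  Combine with x ≡ 0 (mod 3); new modulus lcm = 5304.
    Write x = 1353 + 1768·t and substitute into x ≡ 0 (mod 3): 1768·t ≡ 0 − 1353 = -1353 (mod 3).
    Reduce coefficients mod 3: 1·t ≡ 0 (mod 3).
    So t ≡ 0 (mod 3).
    Then x = 1353 + 1768·0 = 1353, valid modulo lcm(1768, 3) = 5304: x ≡ 1353 (mod 5304).
Verify against each original: 1353 mod 17 = 10, 1353 mod 8 = 1, 1353 mod 13 = 1, 1353 mod 3 = 0.

x ≡ 1353 (mod 5304).


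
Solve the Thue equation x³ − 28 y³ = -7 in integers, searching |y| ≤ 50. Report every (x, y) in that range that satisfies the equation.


The equation is x³ - 28y³ = -7. For fixed y, x³ = 28·y³ − 7, so a solution requires the RHS to be a perfect cube.
Strategy: iterate y from -50 to 50, compute RHS = 28·y³ − 7, and check whether it is a (positive or negative) perfect cube.
Check small values of y:
  y = 0: RHS = -7 is not a perfect cube.
  y = 1: RHS = 21 is not a perfect cube.
  y = -1: RHS = -35 is not a perfect cube.
  y = 2: RHS = 217 is not a perfect cube.
  y = -2: RHS = -231 is not a perfect cube.
  y = 3: RHS = 749 is not a perfect cube.
  y = -3: RHS = -763 is not a perfect cube.
Continuing the search up to |y| = 50 finds no solutions either.
No (x, y) in the scanned range satisfies the equation.

No integer solutions with |y| ≤ 50.


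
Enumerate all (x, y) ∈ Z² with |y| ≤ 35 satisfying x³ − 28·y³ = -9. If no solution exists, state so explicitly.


The equation is x³ - 28y³ = -9. For fixed y, x³ = 28·y³ − 9, so a solution requires the RHS to be a perfect cube.
Strategy: iterate y from -35 to 35, compute RHS = 28·y³ − 9, and check whether it is a (positive or negative) perfect cube.
Check small values of y:
  y = 0: RHS = -9 is not a perfect cube.
  y = 1: RHS = 19 is not a perfect cube.
  y = -1: RHS = -37 is not a perfect cube.
  y = 2: RHS = 215 is not a perfect cube.
  y = -2: RHS = -233 is not a perfect cube.
  y = 3: RHS = 747 is not a perfect cube.
  y = -3: RHS = -765 is not a perfect cube.
Continuing the search up to |y| = 35 finds no solutions either.
No (x, y) in the scanned range satisfies the equation.

No integer solutions with |y| ≤ 35.


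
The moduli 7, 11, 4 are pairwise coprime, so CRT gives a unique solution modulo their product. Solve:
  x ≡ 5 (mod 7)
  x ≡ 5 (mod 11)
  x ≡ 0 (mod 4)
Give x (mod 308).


Moduli 7, 11, 4 are pairwise coprime; by CRT there is a unique solution modulo M = 7 · 11 · 4 = 308.
Solve pairwise, accumulating the modulus:
  Start with x ≡ 5 (mod 7).
  Combine with x ≡ 5 (mod 11): since gcd(7, 11) = 1, we get a unique residue mod 77.
    Write x = 5 + 7·t and substitute into x ≡ 5 (mod 11): 7·t ≡ 5 − 5 = 0 (mod 11).
    The inverse of 7 mod 11 is 8 (since 7·8 = 56 = 5·11 + 1), so t ≡ 8·0 = 0 ≡ 0 (mod 11).
    Then x = 5 + 7·0 = 5, valid modulo lcm(7, 11) = 77: x ≡ 5 (mod 77).
  Combine with x ≡ 0 (mod 4): since gcd(77, 4) = 1, we get a unique residue mod 308.
    Write x = 5 + 77·t and substitute into x ≡ 0 (mod 4): 77·t ≡ 0 − 5 = -5 (mod 4).
    Reduce coefficients mod 4: 1·t ≡ 3 (mod 4).
    So t ≡ 3 (mod 4).
    Then x = 5 + 77·3 = 236, valid modulo lcm(77, 4) = 308: x ≡ 236 (mod 308).
Verify: 236 mod 7 = 5 ✓, 236 mod 11 = 5 ✓, 236 mod 4 = 0 ✓.

x ≡ 236 (mod 308).


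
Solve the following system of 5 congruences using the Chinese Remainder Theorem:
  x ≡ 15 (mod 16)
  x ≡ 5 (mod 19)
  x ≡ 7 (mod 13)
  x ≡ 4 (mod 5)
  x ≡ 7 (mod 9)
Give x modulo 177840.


Product of moduli M = 16 · 19 · 13 · 5 · 9 = 177840.
Merge one congruence at a time:
  Start: x ≡ 15 (mod 16).
  Combine with x ≡ 5 (mod 19); new modulus lcm = 304.
    Write x = 15 + 16·t and substitute into x ≡ 5 (mod 19): 16·t ≡ 5 − 15 = -10 (mod 19).
    Reduce coefficients mod 19: 16·t ≡ 9 (mod 19).
    The inverse of 16 mod 19 is 6 (since 16·6 = 96 = 5·19 + 1), so t ≡ 6·9 = 54 ≡ 16 (mod 19).
    Then x = 15 + 16·16 = 271, valid modulo lcm(16, 19) = 304: x ≡ 271 (mod 304).
  Combine with x ≡ 7 (mod 13); new modulus lcm = 3952.
    Write x = 271 + 304·t and substitute into x ≡ 7 (mod 13): 304·t ≡ 7 − 271 = -264 (mod 13).
    Reduce coefficients mod 13: 5·t ≡ 9 (mod 13).
    The inverse of 5 mod 13 is 8 (since 5·8 = 40 = 3·13 + 1), so t ≡ 8·9 = 72 ≡ 7 (mod 13).
    Then x = 271 + 304·7 = 2399, valid modulo lcm(304, 13) = 3952: x ≡ 2399 (mod 3952).
  Combine with x ≡ 4 (mod 5); new modulus lcm = 19760.
    Write x = 2399 + 3952·t and substitute into x ≡ 4 (mod 5): 3952·t ≡ 4 − 2399 = -2395 (mod 5).
    Reduce coefficients mod 5: 2·t ≡ 0 (mod 5).
    The inverse of 2 mod 5 is 3 (since 2·3 = 6 = 1·5 + 1), so t ≡ 3·0 = 0 ≡ 0 (mod 5).
    Then x = 2399 + 3952·0 = 2399, valid modulo lcm(3952, 5) = 19760: x ≡ 2399 (mod 19760).
  Combine with x ≡ 7 (mod 9); new modulus lcm = 177840.
    Write x = 2399 + 19760·t and substitute into x ≡ 7 (mod 9): 19760·t ≡ 7 − 2399 = -2392 (mod 9).
    Reduce coefficients mod 9: 5·t ≡ 2 (mod 9).
    The inverse of 5 mod 9 is 2 (since 5·2 = 10 = 1·9 + 1), so t ≡ 2·2 = 4 ≡ 4 (mod 9).
    Then x = 2399 + 19760·4 = 81439, valid modulo lcm(19760, 9) = 177840: x ≡ 81439 (mod 177840).
Verify against each original: 81439 mod 16 = 15, 81439 mod 19 = 5, 81439 mod 13 = 7, 81439 mod 5 = 4, 81439 mod 9 = 7.

x ≡ 81439 (mod 177840).


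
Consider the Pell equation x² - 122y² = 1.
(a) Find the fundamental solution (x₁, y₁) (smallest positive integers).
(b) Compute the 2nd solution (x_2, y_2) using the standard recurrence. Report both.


Step 1: Find the fundamental solution (x₁, y₁) of x² - 122y² = 1.
  Expand √122 as a continued fraction. a₀ = ⌊√122⌋ = 11; iterate m_{k+1} = d_k·a_k − m_k, d_{k+1} = (122 − m_{k+1}²)/d_k, a_{k+1} = ⌊(a₀ + m_{k+1})/d_{k+1}⌋ (starting m₀ = 0, d₀ = 1), with convergents p_k = a_k·p_{k-1} + p_{k-2}, q_k = a_k·q_{k-1} + q_{k-2} (p₋₁ = 1, q₋₁ = 0):
  k = 0: a₀ = 11; p₀/q₀ = 11/1; p₀² − 122·q₀² = 121 − 122 = -1.
  k = 1: m = 11, d = 1, a = ⌊(11 + 11)/1⌋ = 22; p/q = (22·11 + 1)/(22·1 + 0) = 243/22; p² − 122·q² = 59049 − 59048 = 1.
  The first convergent with p² − 122·q² = 1 gives the fundamental solution (x₁, y₁) = (243, 22).
Step 2: Apply the recurrence (x_{n+1}, y_{n+1}) = (x₁x_n + 122y₁y_n, x₁y_n + y₁x_n) repeatedly.
  From (x_1, y_1) = (243, 22): x_2 = 243·243 + 122·22·22 = 118097; y_2 = 243·22 + 22·243 = 10692.
Step 3: Verify x_2² - 122·y_2² = 13946901409 - 13946901408 = 1 (should be 1). ✓

(x_1, y_1) = (243, 22); (x_2, y_2) = (118097, 10692).


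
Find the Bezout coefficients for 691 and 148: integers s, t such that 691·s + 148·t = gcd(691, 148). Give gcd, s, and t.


Euclidean algorithm on (691, 148) — divide until remainder is 0:
  691 = 4 · 148 + 99
  148 = 1 · 99 + 49
  99 = 2 · 49 + 1
  49 = 49 · 1 + 0
gcd(691, 148) = 1.
Track Bezout coefficients alongside the remainders: start with r₀ = 691 = a·1 + b·0 (s = 1, t = 0) and r₁ = 148 = a·0 + b·1 (s = 0, t = 1); each new remainder r_{k+1} = r_{k-1} − q_k·r_k inherits s_{k+1} = s_{k-1} − q_k·s_k, t_{k+1} = t_{k-1} − q_k·t_k, so r_k = a·s_k + b·t_k at every step:
  q = 4: r = 99, s = 1 − 4·0 = 1, t = 0 − 4·1 = -4  (check: 691·1 + 148·(-4) = 99)
  q = 1: r = 49, s = 0 − 1·1 = -1, t = 1 − 1·(-4) = 5  (check: 691·(-1) + 148·5 = 49)
  q = 2: r = 1, s = 1 − 2·(-1) = 3, t = -4 − 2·5 = -14  (check: 691·3 + 148·(-14) = 1)
The row with r = 1 (the gcd) gives the Bezout coefficients s = 3, t = -14.
Result: 691 · (3) + 148 · (-14) = 1.

gcd(691, 148) = 1; s = 3, t = -14 (check: 691·3 + 148·(-14) = 1).


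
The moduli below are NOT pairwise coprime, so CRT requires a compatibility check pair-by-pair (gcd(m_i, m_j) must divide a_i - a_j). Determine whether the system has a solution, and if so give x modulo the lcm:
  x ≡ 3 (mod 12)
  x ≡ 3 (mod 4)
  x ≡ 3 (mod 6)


Moduli 12, 4, 6 are not pairwise coprime, so CRT works modulo lcm(m_i) when all pairwise compatibility conditions hold.
Pairwise compatibility: gcd(m_i, m_j) must divide a_i - a_j for every pair.
Merge one congruence at a time:
  Start: x ≡ 3 (mod 12).
  Combine with x ≡ 3 (mod 4): gcd(12, 4) = 4; 3 - 3 = 0, which IS divisible by 4, so compatible.
    Write x = 3 + 12·t and substitute into x ≡ 3 (mod 4): 12·t ≡ 3 − 3 = 0 (mod 4).
    Divide the congruence (and modulus) by g = 4: 3·t ≡ 0 (mod 1).
    Modulo 1 every t works; take t = 0.
    Then x = 3 + 12·0 = 3, valid modulo lcm(12, 4) = 12: x ≡ 3 (mod 12).
  Combine with x ≡ 3 (mod 6): gcd(12, 6) = 6; 3 - 3 = 0, which IS divisible by 6, so compatible.
    Write x = 3 + 12·t and substitute into x ≡ 3 (mod 6): 12·t ≡ 3 − 3 = 0 (mod 6).
    Divide the congruence (and modulus) by g = 6: 2·t ≡ 0 (mod 1).
    Modulo 1 every t works; take t = 0.
    Then x = 3 + 12·0 = 3, valid modulo lcm(12, 6) = 12: x ≡ 3 (mod 12).
Verify: 3 mod 12 = 3, 3 mod 4 = 3, 3 mod 6 = 3.

x ≡ 3 (mod 12).


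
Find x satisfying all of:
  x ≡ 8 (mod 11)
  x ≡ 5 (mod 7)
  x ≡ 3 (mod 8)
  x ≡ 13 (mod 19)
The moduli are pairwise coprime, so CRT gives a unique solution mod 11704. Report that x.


Product of moduli M = 11 · 7 · 8 · 19 = 11704.
Merge one congruence at a time:
  Start: x ≡ 8 (mod 11).
  Combine with x ≡ 5 (mod 7); new modulus lcm = 77.
    Write x = 8 + 11·t and substitute into x ≡ 5 (mod 7): 11·t ≡ 5 − 8 = -3 (mod 7).
    Reduce coefficients mod 7: 4·t ≡ 4 (mod 7).
    The inverse of 4 mod 7 is 2 (since 4·2 = 8 = 1·7 + 1), so t ≡ 2·4 = 8 ≡ 1 (mod 7).
    Then x = 8 + 11·1 = 19, valid modulo lcm(11, 7) = 77: x ≡ 19 (mod 77).
  Combine with x ≡ 3 (mod 8); new modulus lcm = 616.
    Write x = 19 + 77·t and substitute into x ≡ 3 (mod 8): 77·t ≡ 3 − 19 = -16 (mod 8).
    Reduce coefficients mod 8: 5·t ≡ 0 (mod 8).
    The inverse of 5 mod 8 is 5 (since 5·5 = 25 = 3·8 + 1), so t ≡ 5·0 = 0 ≡ 0 (mod 8).
    Then x = 19 + 77·0 = 19, valid modulo lcm(77, 8) = 616: x ≡ 19 (mod 616).
  Combine with x ≡ 13 (mod 19); new modulus lcm = 11704.
    Write x = 19 + 616·t and substitute into x ≡ 13 (mod 19): 616·t ≡ 13 − 19 = -6 (mod 19).
    Reduce coefficients mod 19: 8·t ≡ 13 (mod 19).
    The inverse of 8 mod 19 is 12 (since 8·12 = 96 = 5·19 + 1), so t ≡ 12·13 = 156 ≡ 4 (mod 19).
    Then x = 19 + 616·4 = 2483, valid modulo lcm(616, 19) = 11704: x ≡ 2483 (mod 11704).
Verify against each original: 2483 mod 11 = 8, 2483 mod 7 = 5, 2483 mod 8 = 3, 2483 mod 19 = 13.

x ≡ 2483 (mod 11704).


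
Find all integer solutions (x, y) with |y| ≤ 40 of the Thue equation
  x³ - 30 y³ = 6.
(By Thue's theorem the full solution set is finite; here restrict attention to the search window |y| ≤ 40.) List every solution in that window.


The equation is x³ - 30y³ = 6. For fixed y, x³ = 30·y³ + 6, so a solution requires the RHS to be a perfect cube.
Strategy: iterate y from -40 to 40, compute RHS = 30·y³ + 6, and check whether it is a (positive or negative) perfect cube.
Check small values of y:
  y = 0: RHS = 6 is not a perfect cube.
  y = 1: RHS = 36 is not a perfect cube.
  y = -1: RHS = -24 is not a perfect cube.
  y = 2: RHS = 246 is not a perfect cube.
  y = -2: RHS = -234 is not a perfect cube.
  y = 3: RHS = 816 is not a perfect cube.
  y = -3: RHS = -804 is not a perfect cube.
Continuing the search up to |y| = 40 finds no solutions either.
No (x, y) in the scanned range satisfies the equation.

No integer solutions with |y| ≤ 40.
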